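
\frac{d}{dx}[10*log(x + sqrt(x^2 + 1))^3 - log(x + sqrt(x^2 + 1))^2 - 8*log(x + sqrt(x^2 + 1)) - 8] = (30*x*log(x + sqrt(x^2 + 1))^2 - 2*x*log(x + sqrt(x^2 + 1)) - 8*x + 30*sqrt(x^2 + 1)*log(x + sqrt(x^2 + 1))^2 - 2*sqrt(x^2 + 1)*log(x + sqrt(x^2 + 1)) - 8*sqrt(x^2 + 1))/(x^2 + x*sqrt(x^2 + 1) + 1)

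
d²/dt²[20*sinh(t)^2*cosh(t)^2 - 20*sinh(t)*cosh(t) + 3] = 80*(cosh(2*t) - 1)^2 - 40*sinh(2*t) + 160*cosh(2*t) - 120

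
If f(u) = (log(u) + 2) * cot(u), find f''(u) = (2*u^2*log(u)*cos(u)/sin(u)^3 + 4*u^2*cos(u)/sin(u)^3 - 2*u/sin(u)^2 - 1/tan(u))/u^2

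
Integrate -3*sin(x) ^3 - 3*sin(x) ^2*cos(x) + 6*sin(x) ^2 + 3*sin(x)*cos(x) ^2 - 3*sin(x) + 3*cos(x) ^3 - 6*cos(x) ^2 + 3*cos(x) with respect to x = (sqrt(2)*sin(x + pi/4) - 1)^3 + C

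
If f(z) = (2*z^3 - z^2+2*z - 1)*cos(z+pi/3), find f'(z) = -2*z^3*sin(z + pi/3) + z^2*sin(z + pi/3) + 6*z^2*cos(z + pi/3) - 2*sqrt(2)*z*cos(z + pi/12) + sin(z + pi/3) + 2*cos(z + pi/3)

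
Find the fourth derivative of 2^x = 2^x*log(2)^4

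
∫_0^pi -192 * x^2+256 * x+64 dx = (-4 + 4*pi)*(4 + 4*pi)*(8 - 4*pi) + 128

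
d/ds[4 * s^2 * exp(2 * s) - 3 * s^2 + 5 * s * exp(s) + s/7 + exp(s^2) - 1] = 8*s^2*exp(2*s) + 8*s*exp(2*s) + 5*s*exp(s) + 2*s*exp(s^2) - 6*s + 5*exp(s) + 1/7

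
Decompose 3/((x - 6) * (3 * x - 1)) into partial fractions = -9/(17*(3*x - 1)) + 3/(17*(x - 6))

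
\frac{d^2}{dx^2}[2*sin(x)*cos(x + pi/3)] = -4*sin(2*x + pi/3)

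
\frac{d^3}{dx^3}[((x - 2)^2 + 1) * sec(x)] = (-x^2*sin(x)/cos(x) + 6*x^2*sin(x)/cos(x)^3 + 4*x*sin(x)/cos(x) - 24*x*sin(x)/cos(x)^3 - 6*x + 12*x/cos(x)^2 + sin(x)/cos(x) + 30*sin(x)/cos(x)^3 + 12 - 24/cos(x)^2)/cos(x)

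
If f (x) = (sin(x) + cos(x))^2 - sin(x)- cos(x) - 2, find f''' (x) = -8*cos(2*x) + sqrt(2)*cos(x + pi/4)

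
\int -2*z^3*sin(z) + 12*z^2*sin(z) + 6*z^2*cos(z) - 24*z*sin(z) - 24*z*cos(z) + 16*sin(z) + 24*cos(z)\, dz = 2*(z - 2)^3*cos(z) + C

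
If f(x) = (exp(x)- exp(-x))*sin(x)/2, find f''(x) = (exp(2*x) + 1)*exp(-x)*cos(x)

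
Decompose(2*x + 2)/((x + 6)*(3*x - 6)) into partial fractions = 5/(12*(x + 6)) + 1/(4*(x - 2))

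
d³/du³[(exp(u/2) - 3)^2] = -3*exp(u/2)/4 + exp(u)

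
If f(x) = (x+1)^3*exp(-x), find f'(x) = (-x^3 + 3*x + 2)*exp(-x)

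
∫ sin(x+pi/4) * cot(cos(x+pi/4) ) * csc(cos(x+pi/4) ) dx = csc(cos(x + pi/4)) + C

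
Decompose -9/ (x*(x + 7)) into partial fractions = 9/(7*(x + 7)) - 9/(7*x)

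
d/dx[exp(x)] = exp(x)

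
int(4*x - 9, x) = 2*x^2 - 9*x + C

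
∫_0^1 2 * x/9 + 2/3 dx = 7/9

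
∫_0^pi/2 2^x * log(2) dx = -1 + 2^(pi/2)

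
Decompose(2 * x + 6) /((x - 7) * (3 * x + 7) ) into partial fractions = -1/(7*(3*x + 7)) + 5/(7*(x - 7))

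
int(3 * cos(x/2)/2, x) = 3*sin(x/2) + C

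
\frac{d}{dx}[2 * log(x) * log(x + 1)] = (2*x*log(x) + 2*x*log(x + 1) + 2*log(x + 1))/(x^2 + x)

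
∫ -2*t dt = -t^2 + C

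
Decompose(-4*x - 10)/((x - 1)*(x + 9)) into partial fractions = -13/(5*(x + 9)) - 7/(5*(x - 1))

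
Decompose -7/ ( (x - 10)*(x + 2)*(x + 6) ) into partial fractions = -7/(64*(x + 6)) + 7/(48*(x + 2)) - 7/(192*(x - 10))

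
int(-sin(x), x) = cos(x) + C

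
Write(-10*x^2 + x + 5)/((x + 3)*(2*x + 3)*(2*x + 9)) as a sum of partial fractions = -202/(9*(2*x + 9)) - 19/(9*(2*x + 3)) + 88/(9*(x + 3))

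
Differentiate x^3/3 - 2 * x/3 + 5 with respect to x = x^2 - 2/3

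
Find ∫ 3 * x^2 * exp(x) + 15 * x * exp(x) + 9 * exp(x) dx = 3*x*(x + 3)*exp(x) + C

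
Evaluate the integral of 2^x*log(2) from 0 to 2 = 3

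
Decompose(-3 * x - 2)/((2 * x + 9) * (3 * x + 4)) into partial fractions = 6/(19*(3*x + 4)) - 23/(19*(2*x + 9))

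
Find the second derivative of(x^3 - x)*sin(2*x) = -4*x^3*sin(2*x) + 12*x^2*cos(2*x) + 10*x*sin(2*x) - 4*cos(2*x)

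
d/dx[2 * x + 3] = 2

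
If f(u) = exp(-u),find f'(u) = -exp(-u)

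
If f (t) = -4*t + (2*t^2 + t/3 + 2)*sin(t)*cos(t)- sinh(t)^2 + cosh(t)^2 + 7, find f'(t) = 2*t^2*cos(2*t) + 2*t*sin(2*t) + t*cos(2*t)/3 + sin(2*t)/6 + 2*cos(2*t) - 4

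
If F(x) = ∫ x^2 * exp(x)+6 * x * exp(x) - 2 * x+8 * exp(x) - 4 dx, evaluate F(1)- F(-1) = -8 - exp(-1) + 9*E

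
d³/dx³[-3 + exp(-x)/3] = -exp(-x)/3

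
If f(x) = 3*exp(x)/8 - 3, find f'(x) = 3*exp(x)/8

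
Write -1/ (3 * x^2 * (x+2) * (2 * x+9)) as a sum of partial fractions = 8/(1215*(2*x + 9)) - 1/(60*(x + 2)) + 13/(972*x) - 1/(54*x^2)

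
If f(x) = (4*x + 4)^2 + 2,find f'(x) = 32*x + 32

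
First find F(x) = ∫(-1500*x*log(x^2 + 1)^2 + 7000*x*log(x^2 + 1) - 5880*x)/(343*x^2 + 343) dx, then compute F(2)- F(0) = -8 - 2*(-2 + 5*log(5)/7)^2 - 2*(-2 + 5*log(5)/7)^3 + 20*log(5)/7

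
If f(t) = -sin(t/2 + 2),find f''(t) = sin(t/2 + 2)/4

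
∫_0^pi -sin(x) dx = -2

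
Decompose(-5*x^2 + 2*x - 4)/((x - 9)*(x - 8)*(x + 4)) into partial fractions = -23/(39*(x + 4)) + 77/(3*(x - 8)) - 391/(13*(x - 9))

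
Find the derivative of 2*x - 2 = 2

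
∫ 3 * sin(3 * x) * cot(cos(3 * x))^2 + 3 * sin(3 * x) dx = cot(cos(3*x)) + C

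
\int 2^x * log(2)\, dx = 2^x + C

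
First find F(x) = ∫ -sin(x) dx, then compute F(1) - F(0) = -1 + cos(1)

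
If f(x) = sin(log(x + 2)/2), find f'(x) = cos(log(x + 2)/2)/(2*x + 4)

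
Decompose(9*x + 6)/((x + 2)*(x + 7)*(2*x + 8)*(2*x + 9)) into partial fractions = -138/(25*(2*x + 9)) + 19/(50*(x + 7)) + 5/(2*(x + 4)) - 3/(25*(x + 2))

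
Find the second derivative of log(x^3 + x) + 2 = (-3*x^4 - 1)/(x^6 + 2*x^4 + x^2)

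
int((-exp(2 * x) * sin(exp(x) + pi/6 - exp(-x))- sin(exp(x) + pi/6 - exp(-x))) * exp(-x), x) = cos(2*sinh(x) + pi/6) + C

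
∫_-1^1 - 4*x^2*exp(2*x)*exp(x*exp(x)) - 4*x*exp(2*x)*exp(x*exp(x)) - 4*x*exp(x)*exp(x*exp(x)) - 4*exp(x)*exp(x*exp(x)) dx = -4*exp(1 + E) - 4*exp(-1 - exp(-1))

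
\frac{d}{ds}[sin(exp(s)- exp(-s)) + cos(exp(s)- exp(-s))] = sqrt(2)*(exp(2*s) + 1)*exp(-s)*cos(exp(s) + pi/4 - exp(-s))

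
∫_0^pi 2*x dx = pi^2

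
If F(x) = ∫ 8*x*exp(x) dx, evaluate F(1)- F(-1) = 16*exp(-1)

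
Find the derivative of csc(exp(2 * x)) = -2*exp(2*x)*cot(exp(2*x))*csc(exp(2*x))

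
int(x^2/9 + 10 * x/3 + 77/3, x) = x^3/27 + 5*x^2/3 + 77*x/3 + C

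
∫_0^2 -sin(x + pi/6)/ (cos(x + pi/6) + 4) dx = -log(sqrt(3)/2 + 4) + log(cos(pi/6 + 2) + 4)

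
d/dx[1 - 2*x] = -2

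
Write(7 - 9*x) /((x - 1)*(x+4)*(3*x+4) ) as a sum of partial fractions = -171/(56*(3*x + 4)) + 43/(40*(x + 4)) - 2/(35*(x - 1))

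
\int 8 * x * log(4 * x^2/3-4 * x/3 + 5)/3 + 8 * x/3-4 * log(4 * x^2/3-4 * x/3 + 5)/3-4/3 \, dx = (4*x^2 - 4*x + 15)*log(4*x^2/3 - 4*x/3 + 5)/3 + C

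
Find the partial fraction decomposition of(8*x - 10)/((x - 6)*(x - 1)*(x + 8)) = -37/(63*(x + 8)) + 2/(45*(x - 1)) + 19/(35*(x - 6))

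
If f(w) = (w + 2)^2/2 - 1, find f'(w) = w + 2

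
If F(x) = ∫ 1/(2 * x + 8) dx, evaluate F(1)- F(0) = -log(2) + log(5)/2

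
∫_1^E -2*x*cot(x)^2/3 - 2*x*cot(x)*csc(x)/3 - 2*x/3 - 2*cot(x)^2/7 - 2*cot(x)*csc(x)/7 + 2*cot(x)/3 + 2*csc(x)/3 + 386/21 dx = -80/3 - 20*csc(1)/21 - 20*cot(1)/21 + (2 + 14*E/3)*(cot(E)/7 + csc(E)/7 + 4)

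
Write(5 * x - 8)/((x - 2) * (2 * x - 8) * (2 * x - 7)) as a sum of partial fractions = -19/(3*(2*x - 7)) + 1/(6*(x - 2)) + 3/(x - 4)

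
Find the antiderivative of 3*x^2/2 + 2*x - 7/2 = x^3/2 + x^2 - 7*x/2 + C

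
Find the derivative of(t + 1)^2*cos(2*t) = -2*t^2*sin(2*t) - 4*t*sin(2*t) + 2*t*cos(2*t) - 2*sin(2*t) + 2*cos(2*t)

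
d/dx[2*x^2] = 4*x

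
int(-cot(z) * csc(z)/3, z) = csc(z)/3 + C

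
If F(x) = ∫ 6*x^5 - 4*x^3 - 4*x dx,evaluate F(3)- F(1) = 632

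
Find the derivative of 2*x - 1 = 2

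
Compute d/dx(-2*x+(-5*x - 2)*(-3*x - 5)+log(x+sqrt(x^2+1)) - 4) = (30*x^3 + 30*x^2*sqrt(x^2 + 1) + 29*x^2 + 29*x*sqrt(x^2 + 1) + 31*x + sqrt(x^2 + 1) + 29)/(x^2 + x*sqrt(x^2 + 1) + 1)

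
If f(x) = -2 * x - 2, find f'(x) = -2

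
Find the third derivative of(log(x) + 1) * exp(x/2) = (x^3*exp(x/2)*log(x) + x^3*exp(x/2) + 6*x^2*exp(x/2) - 12*x*exp(x/2) + 16*exp(x/2))/(8*x^3)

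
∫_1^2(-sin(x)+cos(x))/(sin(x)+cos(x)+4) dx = -log(cos(1) + sin(1) + 4) + log(cos(2) + sin(2) + 4)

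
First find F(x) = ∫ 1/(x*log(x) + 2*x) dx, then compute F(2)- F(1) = log(log(2)/2 + 1)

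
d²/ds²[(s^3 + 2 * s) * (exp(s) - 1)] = s^3*exp(s) + 6*s^2*exp(s) + 8*s*exp(s) - 6*s + 4*exp(s)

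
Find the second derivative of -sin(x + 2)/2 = sin(x + 2)/2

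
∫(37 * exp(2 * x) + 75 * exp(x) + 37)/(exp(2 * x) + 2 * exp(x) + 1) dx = ((37*x + 2)*(exp(x) + 1) + exp(x))/(exp(x) + 1) + C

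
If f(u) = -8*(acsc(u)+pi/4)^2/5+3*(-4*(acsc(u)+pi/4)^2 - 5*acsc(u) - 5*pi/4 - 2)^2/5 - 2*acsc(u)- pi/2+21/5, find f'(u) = (-384*acsc(u)^3 - 288*pi*acsc(u)^2 - 720*acsc(u)^2 - 360*pi*acsc(u) - 72*pi^2*acsc(u) - 460*acsc(u) - 45*pi^2 - 115*pi - 6*pi^3 - 100)/(10*u^2*sqrt(1 - 1/u^2))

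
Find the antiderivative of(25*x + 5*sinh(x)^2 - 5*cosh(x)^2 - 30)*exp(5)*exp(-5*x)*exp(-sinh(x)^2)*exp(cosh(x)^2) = (6 - 5*x)*exp(6 - 5*x) + C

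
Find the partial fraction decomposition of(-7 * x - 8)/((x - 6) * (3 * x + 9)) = -13/(27*(x + 3)) - 50/(27*(x - 6))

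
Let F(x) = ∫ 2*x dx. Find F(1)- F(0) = 1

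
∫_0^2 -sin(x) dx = -1 + cos(2)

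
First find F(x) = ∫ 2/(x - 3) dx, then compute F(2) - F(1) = -log(4)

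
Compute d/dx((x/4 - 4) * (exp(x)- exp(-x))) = (x*exp(2*x) + x - 15*exp(2*x) - 17)*exp(-x)/4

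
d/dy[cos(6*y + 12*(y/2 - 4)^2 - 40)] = 6*(7 - y)*sin(3*y^2 - 42*y + 152)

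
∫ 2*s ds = s^2 + C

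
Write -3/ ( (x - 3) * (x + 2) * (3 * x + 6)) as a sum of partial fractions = 1/(25*(x + 2)) + 1/(5*(x + 2)^2) - 1/(25*(x - 3))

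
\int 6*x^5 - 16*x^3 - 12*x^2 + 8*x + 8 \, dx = x^6 - 4*x^4 - 4*x^3 + 4*x^2 + 8*x + C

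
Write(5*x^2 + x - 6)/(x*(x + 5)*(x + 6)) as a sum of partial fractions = 28/(x + 6) - 114/(5*(x + 5)) - 1/(5*x)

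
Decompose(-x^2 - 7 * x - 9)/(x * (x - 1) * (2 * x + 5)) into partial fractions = 9/(35*(2*x + 5)) - 17/(7*(x - 1)) + 9/(5*x)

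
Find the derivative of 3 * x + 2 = 3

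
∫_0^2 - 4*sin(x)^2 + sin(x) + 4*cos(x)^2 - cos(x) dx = 2*sin(4) - sqrt(2)*sin(pi/4 + 2) + 1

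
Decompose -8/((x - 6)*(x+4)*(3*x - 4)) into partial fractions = 9/(28*(3*x - 4)) - 1/(20*(x + 4)) - 2/(35*(x - 6))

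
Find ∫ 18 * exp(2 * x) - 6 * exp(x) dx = (3*exp(x) - 1)^2 + C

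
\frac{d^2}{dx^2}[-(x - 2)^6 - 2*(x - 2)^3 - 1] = -30*x^4 + 240*x^3 - 720*x^2 + 948*x - 456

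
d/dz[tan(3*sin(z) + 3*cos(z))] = 3*sqrt(2)*cos(z + pi/4)/cos(3*sqrt(2)*sin(z + pi/4))^2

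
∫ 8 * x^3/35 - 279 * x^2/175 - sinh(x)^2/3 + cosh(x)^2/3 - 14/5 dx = 2*x^4/35 - 93*x^3/175 - 37*x/15 + C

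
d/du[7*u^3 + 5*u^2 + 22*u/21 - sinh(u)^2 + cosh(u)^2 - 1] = 21*u^2 + 10*u + 22/21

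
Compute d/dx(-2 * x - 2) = -2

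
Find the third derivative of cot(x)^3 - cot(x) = -60*cot(x)^6 - 108*cot(x)^4 - 52*cot(x)^2 - 4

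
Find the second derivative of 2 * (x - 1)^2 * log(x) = (4*x^2*log(x) + 6*x^2 - 4*x - 2)/x^2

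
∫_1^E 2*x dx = -1 + exp(2)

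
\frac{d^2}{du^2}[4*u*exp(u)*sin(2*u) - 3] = 4*(-3*u*sin(2*u) + 4*u*cos(2*u) + 2*sin(2*u) + 4*cos(2*u))*exp(u)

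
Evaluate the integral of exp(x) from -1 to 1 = E - exp(-1)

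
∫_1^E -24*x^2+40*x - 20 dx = -(-2 + 2*E)^3 - (-2 + 2*E)^2 - 4*E + 4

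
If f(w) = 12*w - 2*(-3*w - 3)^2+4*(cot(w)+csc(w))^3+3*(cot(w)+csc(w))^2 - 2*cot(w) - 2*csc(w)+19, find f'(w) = -36*w - 24 + 6/sin(w) + 14*cos(w)/sin(w)^2 + 38/sin(w)^2 - 12*cos(w)/sin(w)^3 - 12/sin(w)^3 - 48*cos(w)/sin(w)^4 - 48/sin(w)^4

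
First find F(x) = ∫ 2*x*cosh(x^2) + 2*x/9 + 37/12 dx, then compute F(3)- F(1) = -sinh(1) + 127/18 + sinh(9)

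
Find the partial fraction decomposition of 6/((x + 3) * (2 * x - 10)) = -3/(8*(x + 3)) + 3/(8*(x - 5))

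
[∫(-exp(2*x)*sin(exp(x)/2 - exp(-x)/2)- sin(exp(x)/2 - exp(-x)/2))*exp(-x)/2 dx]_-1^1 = 0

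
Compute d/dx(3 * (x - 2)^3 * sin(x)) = 3*(x - 2)^2*(x*cos(x) + 3*sin(x) - 2*cos(x))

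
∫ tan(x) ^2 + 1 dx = tan(x) + C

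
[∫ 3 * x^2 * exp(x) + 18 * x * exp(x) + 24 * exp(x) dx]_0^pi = -12 + 3*(2 + pi)^2*exp(pi)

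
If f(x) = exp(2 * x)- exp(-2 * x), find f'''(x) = (8*exp(4*x) + 8)*exp(-2*x)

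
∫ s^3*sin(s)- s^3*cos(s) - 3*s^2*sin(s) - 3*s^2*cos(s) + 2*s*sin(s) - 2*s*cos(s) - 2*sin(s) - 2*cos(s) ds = -sqrt(2)*s*(s^2 + 2)*sin(s + pi/4) + C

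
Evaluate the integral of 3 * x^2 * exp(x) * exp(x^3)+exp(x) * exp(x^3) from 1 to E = -exp(2) + exp(E + exp(3))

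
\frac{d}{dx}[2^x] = 2^x*log(2)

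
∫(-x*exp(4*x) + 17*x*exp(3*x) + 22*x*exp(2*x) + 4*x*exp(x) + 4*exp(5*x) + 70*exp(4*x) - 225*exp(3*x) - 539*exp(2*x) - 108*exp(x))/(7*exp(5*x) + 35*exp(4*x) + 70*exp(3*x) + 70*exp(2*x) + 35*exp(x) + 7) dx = ((x - 28)*(exp(x) + 1) + 7*exp(x))*(4*(exp(x) + 1)^2 + 5*(exp(x) + 1)*exp(x) - 5*exp(2*x))*exp(x)/(7*(exp(x) + 1)^4) + C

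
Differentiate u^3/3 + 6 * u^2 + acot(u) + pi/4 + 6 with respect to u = (u^4 + 12*u^3 + u^2 + 12*u - 1)/(u^2 + 1)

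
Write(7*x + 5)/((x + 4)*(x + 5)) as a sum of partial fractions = 30/(x + 5) - 23/(x + 4)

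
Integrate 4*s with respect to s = 2*s^2 + C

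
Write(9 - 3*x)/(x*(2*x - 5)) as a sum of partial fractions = 3/(5*(2*x - 5)) - 9/(5*x)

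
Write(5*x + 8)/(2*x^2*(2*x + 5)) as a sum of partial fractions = -9/(25*(2*x + 5)) + 9/(50*x) + 4/(5*x^2)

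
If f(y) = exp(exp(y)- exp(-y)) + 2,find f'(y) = (exp(exp(y) - exp(-y)) + exp(2*y + exp(y) - exp(-y)))*exp(-y)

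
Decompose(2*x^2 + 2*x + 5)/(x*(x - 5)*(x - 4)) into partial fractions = -45/(4*(x - 4)) + 13/(x - 5) + 1/(4*x)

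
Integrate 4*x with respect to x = 2*x^2 + C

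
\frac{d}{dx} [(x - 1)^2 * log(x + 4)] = (2*x^2*log(x + 4) + x^2 + 6*x*log(x + 4) - 2*x - 8*log(x + 4) + 1)/(x + 4)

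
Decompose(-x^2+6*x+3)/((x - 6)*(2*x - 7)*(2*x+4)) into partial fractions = -47/(110*(2*x - 7)) - 13/(176*(x + 2)) + 3/(80*(x - 6))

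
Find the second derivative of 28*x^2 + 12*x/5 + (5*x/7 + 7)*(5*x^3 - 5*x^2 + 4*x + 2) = 300*x^2/7 + 1320*x/7 - 58/7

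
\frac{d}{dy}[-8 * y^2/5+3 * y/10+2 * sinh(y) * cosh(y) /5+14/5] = -16*y/5 + 2*cosh(2*y)/5 + 3/10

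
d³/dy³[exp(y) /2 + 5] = exp(y)/2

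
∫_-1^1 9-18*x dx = 18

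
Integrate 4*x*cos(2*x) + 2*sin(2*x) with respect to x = 2*x*sin(2*x) + acos(-3*x) - asin(3*x) + C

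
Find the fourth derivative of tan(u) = 24*tan(u)^5 + 40*tan(u)^3 + 16*tan(u)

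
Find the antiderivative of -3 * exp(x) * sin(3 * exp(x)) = cos(3*exp(x)) + C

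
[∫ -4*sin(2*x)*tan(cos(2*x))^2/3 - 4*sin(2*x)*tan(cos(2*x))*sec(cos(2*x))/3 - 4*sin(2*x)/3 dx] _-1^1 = 0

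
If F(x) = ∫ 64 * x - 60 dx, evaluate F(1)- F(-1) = -120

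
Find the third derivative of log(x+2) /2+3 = 1/(x^3 + 6*x^2 + 12*x + 8)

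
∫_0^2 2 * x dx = 4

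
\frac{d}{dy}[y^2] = 2*y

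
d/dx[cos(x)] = -sin(x)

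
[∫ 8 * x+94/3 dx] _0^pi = -49 + 10*pi/3 + (2*pi + 7)^2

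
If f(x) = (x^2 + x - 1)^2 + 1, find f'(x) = 4*x^3 + 6*x^2 - 2*x - 2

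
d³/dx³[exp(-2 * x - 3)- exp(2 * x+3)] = (-8*exp(4*x + 6) - 8)*exp(-2*x - 3)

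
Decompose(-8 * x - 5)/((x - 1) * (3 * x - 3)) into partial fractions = -8/(3*(x - 1)) - 13/(3*(x - 1)^2)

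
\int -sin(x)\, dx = cos(x) + C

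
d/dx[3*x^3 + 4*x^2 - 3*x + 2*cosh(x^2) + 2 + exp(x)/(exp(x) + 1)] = (9*x^2*exp(2*x) + 18*x^2*exp(x) + 9*x^2 + 4*x*exp(2*x)*sinh(x^2) + 8*x*exp(2*x) + 8*x*exp(x)*sinh(x^2) + 16*x*exp(x) + 4*x*sinh(x^2) + 8*x - 3*exp(2*x) - 5*exp(x) - 3)/(exp(2*x) + 2*exp(x) + 1)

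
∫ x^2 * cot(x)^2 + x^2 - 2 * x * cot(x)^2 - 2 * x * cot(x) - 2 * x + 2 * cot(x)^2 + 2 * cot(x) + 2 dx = (-x^2 + 2*x - 2)*cot(x) + C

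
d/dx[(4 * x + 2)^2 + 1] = 32*x + 16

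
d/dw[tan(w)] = cos(w)^(-2)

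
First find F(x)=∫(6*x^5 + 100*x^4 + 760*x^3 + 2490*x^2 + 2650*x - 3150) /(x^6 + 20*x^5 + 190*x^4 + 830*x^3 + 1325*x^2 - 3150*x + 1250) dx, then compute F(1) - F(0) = -log(50) + log(466/25)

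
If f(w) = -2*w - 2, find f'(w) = -2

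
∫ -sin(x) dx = cos(x) + C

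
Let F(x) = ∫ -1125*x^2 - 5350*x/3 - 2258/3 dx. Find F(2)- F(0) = -8072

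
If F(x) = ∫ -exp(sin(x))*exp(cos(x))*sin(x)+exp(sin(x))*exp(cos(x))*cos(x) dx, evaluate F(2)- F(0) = -E + exp(cos(2) + sin(2))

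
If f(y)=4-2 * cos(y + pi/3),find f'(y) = 2*sin(y + pi/3)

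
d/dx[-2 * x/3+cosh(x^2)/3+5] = 2*x*sinh(x^2)/3 - 2/3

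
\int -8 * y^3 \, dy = -2*y^4 + C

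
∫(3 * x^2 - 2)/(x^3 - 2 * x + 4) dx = log(x^3 - 2*x + 4) + C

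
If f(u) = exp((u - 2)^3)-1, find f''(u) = 9*u^4*exp(u^3 - 6*u^2 + 12*u - 8) - 72*u^3*exp(u^3 - 6*u^2 + 12*u - 8) + 216*u^2*exp(u^3 - 6*u^2 + 12*u - 8) - 282*u*exp(u^3 - 6*u^2 + 12*u - 8) + 132*exp(u^3 - 6*u^2 + 12*u - 8)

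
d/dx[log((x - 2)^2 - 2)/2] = (x - 2)/(x^2 - 4*x + 2)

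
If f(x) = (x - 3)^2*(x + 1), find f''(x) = 6*x - 10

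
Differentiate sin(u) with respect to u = cos(u)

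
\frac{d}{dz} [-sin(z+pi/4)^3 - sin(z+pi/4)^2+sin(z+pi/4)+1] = -3*sin(z + pi/4)^2*cos(z + pi/4) - cos(2*z) + cos(z + pi/4)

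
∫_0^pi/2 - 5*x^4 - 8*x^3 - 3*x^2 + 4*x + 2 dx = (-pi/2 + pi^3/8)*(-pi - pi^2/4 - 2)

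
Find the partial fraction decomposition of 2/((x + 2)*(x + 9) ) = -2/(7*(x + 9)) + 2/(7*(x + 2))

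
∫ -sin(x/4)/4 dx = cos(x/4) + C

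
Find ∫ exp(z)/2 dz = exp(z)/2 + C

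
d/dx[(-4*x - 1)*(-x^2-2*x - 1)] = 12*x^2 + 18*x + 6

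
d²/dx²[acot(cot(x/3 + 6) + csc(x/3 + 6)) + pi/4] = 0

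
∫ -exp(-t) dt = exp(-t) + C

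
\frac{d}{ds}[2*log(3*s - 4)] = 6/(3*s - 4)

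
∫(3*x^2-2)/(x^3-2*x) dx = log(2*x^3 - 4*x) + C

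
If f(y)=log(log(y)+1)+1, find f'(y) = 1/(y*log(y) + y)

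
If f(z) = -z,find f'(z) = -1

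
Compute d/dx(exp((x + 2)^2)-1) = 2*x*exp(x^2 + 4*x + 4) + 4*exp(x^2 + 4*x + 4)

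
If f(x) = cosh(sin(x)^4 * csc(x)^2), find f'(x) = -sin(2*x)*sinh(cos(2*x)/2 - 1/2)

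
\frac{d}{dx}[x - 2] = 1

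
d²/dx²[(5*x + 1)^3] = 750*x + 150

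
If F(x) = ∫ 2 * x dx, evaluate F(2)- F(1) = 3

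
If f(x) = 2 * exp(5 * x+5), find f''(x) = 50*exp(5*x + 5)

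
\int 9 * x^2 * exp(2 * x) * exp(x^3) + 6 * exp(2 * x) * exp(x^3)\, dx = 3*exp(x*(x^2 + 2)) + C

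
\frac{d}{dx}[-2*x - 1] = -2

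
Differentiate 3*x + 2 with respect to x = 3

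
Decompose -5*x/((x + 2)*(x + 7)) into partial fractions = -7/(x + 7) + 2/(x + 2)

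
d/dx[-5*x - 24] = -5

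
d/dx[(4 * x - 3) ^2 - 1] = 32*x - 24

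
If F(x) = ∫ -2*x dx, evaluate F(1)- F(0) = -1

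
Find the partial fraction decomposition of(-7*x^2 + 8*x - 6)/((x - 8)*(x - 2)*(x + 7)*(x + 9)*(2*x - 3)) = -4/(119*(2*x - 3)) - 215/(2618*(x + 9)) + 3/(34*(x + 7)) + 1/(33*(x - 2)) - 1/(51*(x - 8))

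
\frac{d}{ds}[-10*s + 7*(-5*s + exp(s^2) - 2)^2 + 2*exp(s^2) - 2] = -140*s^2*exp(s^2) + 28*s*exp(2*s^2) - 52*s*exp(s^2) + 350*s - 70*exp(s^2) + 130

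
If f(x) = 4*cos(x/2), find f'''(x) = sin(x/2)/2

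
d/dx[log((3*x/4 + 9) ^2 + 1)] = (18*x + 216)/(9*x^2 + 216*x + 1312)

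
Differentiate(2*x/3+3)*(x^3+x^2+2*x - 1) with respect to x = 8*x^3/3 + 11*x^2 + 26*x/3 + 16/3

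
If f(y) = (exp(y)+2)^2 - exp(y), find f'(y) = 2*exp(2*y) + 3*exp(y)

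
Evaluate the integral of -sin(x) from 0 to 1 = -1 + cos(1)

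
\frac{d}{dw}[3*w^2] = 6*w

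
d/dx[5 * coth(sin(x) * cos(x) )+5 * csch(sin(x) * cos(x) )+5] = -5*(coth(sin(2*x)/2)*csch(sin(2*x)/2) + 2/(cosh(sin(2*x)) - 1))*cos(2*x)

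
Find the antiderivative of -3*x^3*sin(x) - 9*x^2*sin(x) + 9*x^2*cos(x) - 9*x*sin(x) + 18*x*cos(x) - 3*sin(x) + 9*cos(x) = 3*(x + 1)^3*cos(x) + C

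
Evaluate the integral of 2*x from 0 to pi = pi^2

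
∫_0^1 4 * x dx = 2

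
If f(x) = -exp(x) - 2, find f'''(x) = -exp(x)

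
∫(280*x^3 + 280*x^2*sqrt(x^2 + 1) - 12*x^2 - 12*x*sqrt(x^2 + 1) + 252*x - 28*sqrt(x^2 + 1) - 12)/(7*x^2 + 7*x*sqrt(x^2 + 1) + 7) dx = 20*x^2 - 12*x/7 - 4*log(x + sqrt(x^2 + 1)) + C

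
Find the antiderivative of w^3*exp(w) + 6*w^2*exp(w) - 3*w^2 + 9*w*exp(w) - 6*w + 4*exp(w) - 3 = (w + 1)^3*(exp(w) - 1) + C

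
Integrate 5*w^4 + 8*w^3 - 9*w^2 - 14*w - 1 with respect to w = w^5 + 2*w^4 - 3*w^3 - 7*w^2 - w + C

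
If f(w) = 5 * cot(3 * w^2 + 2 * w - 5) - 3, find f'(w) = -10*(3*w + 1)/sin(3*w^2 + 2*w - 5)^2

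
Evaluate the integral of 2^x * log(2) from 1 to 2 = 2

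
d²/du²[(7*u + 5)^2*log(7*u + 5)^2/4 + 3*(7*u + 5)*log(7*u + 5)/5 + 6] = (1715*u*log(7*u + 5)^2 + 5145*u*log(7*u + 5) + 1715*u + 1225*log(7*u + 5)^2 + 3675*log(7*u + 5) + 1519)/(70*u + 50)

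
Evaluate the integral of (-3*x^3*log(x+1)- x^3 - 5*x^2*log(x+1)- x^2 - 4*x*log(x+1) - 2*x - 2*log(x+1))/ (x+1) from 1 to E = (-exp(3) - exp(2) - 2*E)*log(1 + E) + 4*log(2)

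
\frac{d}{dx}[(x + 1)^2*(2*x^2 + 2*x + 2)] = 8*x^3 + 18*x^2 + 16*x + 6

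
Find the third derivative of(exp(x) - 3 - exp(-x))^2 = (8*exp(4*x) - 6*exp(3*x) - 6*exp(x) - 8)*exp(-2*x)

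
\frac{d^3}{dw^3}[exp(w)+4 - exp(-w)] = (exp(2*w) + 1)*exp(-w)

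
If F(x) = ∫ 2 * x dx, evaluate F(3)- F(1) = 8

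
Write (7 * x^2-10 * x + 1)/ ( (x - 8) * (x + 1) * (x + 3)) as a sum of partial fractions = 47/(11*(x + 3)) - 1/(x + 1) + 41/(11*(x - 8))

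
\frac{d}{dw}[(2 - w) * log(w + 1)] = (-w*log(w + 1) - w - log(w + 1) + 2)/(w + 1)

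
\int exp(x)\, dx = exp(x) + C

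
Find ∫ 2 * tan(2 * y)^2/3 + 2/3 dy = tan(2*y)/3 + C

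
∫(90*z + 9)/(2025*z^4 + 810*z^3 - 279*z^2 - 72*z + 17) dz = -acot(45*z^2 + 9*z - 4) + C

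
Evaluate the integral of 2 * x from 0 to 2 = 4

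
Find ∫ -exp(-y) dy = exp(-y) + C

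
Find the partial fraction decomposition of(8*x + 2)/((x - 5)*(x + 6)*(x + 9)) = -5/(3*(x + 9)) + 46/(33*(x + 6)) + 3/(11*(x - 5))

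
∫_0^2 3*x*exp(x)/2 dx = 3/2 + 3*exp(2)/2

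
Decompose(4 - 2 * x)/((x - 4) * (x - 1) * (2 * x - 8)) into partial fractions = 1/(9*(x - 1)) - 1/(9*(x - 4)) - 2/(3*(x - 4)^2)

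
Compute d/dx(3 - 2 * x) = -2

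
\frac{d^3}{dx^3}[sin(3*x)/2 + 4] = -27*cos(3*x)/2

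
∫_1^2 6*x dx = 9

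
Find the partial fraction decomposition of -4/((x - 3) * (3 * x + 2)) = 12/(11*(3*x + 2)) - 4/(11*(x - 3))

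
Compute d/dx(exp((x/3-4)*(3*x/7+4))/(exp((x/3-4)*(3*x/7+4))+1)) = (6*x*exp(x^2/7 - 8*x/21 - 16) - 8*exp(x^2/7 - 8*x/21 - 16))/(21 + 42*exp(-16)*exp(-8*x/21)*exp(x^2/7) + 21*exp(-32)*exp(-16*x/21)*exp(2*x^2/7))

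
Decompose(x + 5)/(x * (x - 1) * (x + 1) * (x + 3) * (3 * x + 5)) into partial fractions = -27/(32*(3*x + 5)) + 1/(48*(x + 3)) + 1/(2*(x + 1)) + 3/(32*(x - 1)) - 1/(3*x)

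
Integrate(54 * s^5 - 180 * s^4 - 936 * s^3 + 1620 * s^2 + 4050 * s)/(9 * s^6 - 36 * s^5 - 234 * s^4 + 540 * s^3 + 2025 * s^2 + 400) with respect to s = log(9*s^2*(s - 5)^2*(s + 3)^2/400 + 1) + C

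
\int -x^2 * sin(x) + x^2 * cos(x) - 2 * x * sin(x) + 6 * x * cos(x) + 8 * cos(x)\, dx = sqrt(2)*(x + 2)^2*sin(x + pi/4) + C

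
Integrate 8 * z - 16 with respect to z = 4*z^2 - 16*z + C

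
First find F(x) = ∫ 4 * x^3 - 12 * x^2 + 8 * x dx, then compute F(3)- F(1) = 8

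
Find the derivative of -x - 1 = -1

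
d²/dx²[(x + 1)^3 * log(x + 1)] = 6*x*log(x + 1) + 5*x + 6*log(x + 1) + 5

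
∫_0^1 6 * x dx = 3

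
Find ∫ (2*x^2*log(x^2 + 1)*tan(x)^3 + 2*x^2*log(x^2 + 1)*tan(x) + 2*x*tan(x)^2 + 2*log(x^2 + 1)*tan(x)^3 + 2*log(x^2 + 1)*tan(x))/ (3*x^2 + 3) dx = log(x^2 + 1)*tan(x)^2/3 + C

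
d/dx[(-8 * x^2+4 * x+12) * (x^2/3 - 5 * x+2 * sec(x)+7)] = -32*x^3/3 - 16*x^2*tan(x)*sec(x) + 124*x^2 + 8*x*tan(x)*sec(x) - 32*x*sec(x) - 144*x + 24*tan(x)*sec(x) + 8*sec(x) - 32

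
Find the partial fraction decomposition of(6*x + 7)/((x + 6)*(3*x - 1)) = 27/(19*(3*x - 1)) + 29/(19*(x + 6))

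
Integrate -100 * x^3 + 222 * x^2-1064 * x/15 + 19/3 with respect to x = -25*x^4 + 74*x^3 - 532*x^2/15 + 19*x/3 + C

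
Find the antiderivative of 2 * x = x^2 + C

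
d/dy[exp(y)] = exp(y)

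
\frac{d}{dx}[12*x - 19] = 12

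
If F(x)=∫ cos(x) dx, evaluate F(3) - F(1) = -sin(1) + sin(3)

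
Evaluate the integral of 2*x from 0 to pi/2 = pi^2/4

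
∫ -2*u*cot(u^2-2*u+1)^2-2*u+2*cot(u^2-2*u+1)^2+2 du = cot((u - 1)^2) + C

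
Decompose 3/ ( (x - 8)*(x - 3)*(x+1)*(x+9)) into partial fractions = -1/(544*(x + 9)) + 1/(96*(x + 1)) - 1/(80*(x - 3)) + 1/(255*(x - 8))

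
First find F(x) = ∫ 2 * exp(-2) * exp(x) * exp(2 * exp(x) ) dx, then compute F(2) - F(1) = -exp(-2 + 2*E) + exp(-2 + 2*exp(2))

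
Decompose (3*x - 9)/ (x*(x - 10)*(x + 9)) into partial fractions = -4/(19*(x + 9)) + 21/(190*(x - 10)) + 1/(10*x)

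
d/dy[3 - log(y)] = -1/y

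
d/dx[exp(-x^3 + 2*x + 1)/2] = -3*x^2*exp(-x^3 + 2*x + 1)/2 + exp(-x^3 + 2*x + 1)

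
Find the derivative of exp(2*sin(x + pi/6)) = 2*exp(2*sin(x + pi/6))*cos(x + pi/6)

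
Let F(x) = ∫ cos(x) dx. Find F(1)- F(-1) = 2*sin(1)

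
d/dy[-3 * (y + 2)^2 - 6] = -6*y - 12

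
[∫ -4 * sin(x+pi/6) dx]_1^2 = 4*cos(pi/6 + 2) - 4*cos(pi/6 + 1)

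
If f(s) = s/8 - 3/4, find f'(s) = 1/8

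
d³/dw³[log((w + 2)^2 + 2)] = (4*w^3 + 24*w^2 + 24*w - 16)/(w^6 + 12*w^5 + 66*w^4 + 208*w^3 + 396*w^2 + 432*w + 216)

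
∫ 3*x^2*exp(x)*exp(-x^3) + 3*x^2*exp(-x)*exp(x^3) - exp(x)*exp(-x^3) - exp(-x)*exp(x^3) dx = -exp(-x^3 + x) + exp(x^3 - x) + C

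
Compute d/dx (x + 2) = 1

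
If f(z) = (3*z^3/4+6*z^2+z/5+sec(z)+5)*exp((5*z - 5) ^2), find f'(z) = (75*z^4/2 + 525*z^3/2 - 1151*z^2/4 + 252*z + 50*z/cos(z) + sin(z)/cos(z)^2 - 1249/5 - 50/cos(z))*exp(25)*exp(-50*z)*exp(25*z^2)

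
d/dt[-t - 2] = -1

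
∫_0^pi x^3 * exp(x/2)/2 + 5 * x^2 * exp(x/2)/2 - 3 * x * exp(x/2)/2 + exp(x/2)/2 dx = 1 + (-pi^2 - 1 + pi + pi^3)*exp(pi/2)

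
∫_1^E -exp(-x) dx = -exp(-1) + exp(-E)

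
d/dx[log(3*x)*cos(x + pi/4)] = (-x*log(x)*sin(x + pi/4) - x*log(3)*sin(x + pi/4) + cos(x + pi/4))/x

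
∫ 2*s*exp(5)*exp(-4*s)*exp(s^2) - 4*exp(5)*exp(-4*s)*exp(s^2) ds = exp((s - 2)^2 + 1) + C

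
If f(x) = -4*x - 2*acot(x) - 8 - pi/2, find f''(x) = -4*x/(x^4 + 2*x^2 + 1)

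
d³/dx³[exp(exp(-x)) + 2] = (-3*exp(x + exp(-x)) - exp(2*x + exp(-x)) - exp(exp(-x)))*exp(-3*x)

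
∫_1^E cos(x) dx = -sin(1) + sin(E)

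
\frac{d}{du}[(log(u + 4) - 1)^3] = (3*log(u + 4)^2 - 6*log(u + 4) + 3)/(u + 4)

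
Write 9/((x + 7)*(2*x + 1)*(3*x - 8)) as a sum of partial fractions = 81/(551*(3*x - 8)) - 36/(247*(2*x + 1)) + 9/(377*(x + 7))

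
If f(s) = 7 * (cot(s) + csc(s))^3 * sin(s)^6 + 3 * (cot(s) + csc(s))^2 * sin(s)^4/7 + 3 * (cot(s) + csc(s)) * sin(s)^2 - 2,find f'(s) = 21*(1 - cos(2*s))^3/4 - 105*(1 - cos(2*s))^2*cos(s)/4 - 147*(1 - cos(2*s))^2/4 - 3*sin(s)/14 + 3*sin(2*s)/7 + 9*sin(3*s)/14 + 3*sin(4*s)/14 + 24*cos(s) - 39*cos(2*s) - 21*cos(3*s) + 42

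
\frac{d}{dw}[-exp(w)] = -exp(w)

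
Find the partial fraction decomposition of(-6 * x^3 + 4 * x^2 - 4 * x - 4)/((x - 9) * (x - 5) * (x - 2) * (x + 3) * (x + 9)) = 215/(756*(x + 9)) - 103/(1440*(x + 3)) - 4/(105*(x - 2)) + 337/(672*(x - 5)) - 2045/(3024*(x - 9))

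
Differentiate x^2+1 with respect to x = 2*x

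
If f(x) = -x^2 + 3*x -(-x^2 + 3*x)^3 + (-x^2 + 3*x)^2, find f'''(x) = 120*x^3 - 540*x^2 + 672*x - 198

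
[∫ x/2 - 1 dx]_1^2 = -1/4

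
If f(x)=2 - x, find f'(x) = -1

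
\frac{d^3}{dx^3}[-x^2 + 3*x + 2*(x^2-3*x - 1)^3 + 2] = 240*x^3 - 1080*x^2 + 1152*x - 108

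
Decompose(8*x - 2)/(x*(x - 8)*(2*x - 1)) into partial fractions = -8/(15*(2*x - 1)) + 31/(60*(x - 8)) - 1/(4*x)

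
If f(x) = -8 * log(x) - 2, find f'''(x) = -16/x^3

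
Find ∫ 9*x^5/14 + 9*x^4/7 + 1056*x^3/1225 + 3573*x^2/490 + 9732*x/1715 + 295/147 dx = 3*x^6/28 + 9*x^5/35 + 264*x^4/1225 + 1191*x^3/490 + 4866*x^2/1715 + 295*x/147 + C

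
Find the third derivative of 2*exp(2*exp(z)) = 4*exp(z + 2*exp(z)) + 24*exp(2*z + 2*exp(z)) + 16*exp(3*z + 2*exp(z))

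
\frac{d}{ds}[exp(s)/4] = exp(s)/4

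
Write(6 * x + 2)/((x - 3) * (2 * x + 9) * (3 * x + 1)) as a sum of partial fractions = -4/(15*(2*x + 9)) + 2/(15*(x - 3))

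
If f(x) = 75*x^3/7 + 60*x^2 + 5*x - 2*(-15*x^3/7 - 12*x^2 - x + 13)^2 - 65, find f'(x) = -2700*x^5/49 - 3600*x^4/7 - 8304*x^3/7 + 1557*x^2/7 + 1364*x + 57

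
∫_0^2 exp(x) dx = -1 + exp(2)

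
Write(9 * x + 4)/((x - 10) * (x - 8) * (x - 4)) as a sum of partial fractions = 5/(3*(x - 4)) - 19/(2*(x - 8)) + 47/(6*(x - 10))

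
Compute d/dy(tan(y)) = cos(y)^(-2)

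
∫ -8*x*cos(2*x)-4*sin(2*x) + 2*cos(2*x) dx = (1 - 4*x)*sin(2*x) + C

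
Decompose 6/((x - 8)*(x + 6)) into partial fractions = -3/(7*(x + 6)) + 3/(7*(x - 8))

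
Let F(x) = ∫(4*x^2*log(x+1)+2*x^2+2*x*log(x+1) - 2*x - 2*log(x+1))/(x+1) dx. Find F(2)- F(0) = 4*log(3)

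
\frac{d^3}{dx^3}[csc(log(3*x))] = (-15*sin(log(x) + log(3)) - 3*sin(3*(log(x) + log(3))) - 25*cos(log(x) + log(3)) + cos(3*(log(x) + log(3))))/(x^3*(1 - cos(2*(log(x) + log(3))))^2)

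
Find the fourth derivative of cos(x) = cos(x)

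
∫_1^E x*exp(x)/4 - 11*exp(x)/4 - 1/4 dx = (-3 + E/4)*(-1 + exp(E)) - 11/4 + 11*E/4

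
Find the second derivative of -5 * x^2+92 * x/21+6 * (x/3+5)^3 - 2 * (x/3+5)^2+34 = 4*x/3 + 86/9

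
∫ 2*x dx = x^2 + C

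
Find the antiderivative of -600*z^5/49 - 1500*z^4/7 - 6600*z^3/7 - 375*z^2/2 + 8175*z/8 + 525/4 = -100*z^6/49 - 300*z^5/7 - 1650*z^4/7 - 125*z^3/2 + 8175*z^2/16 + 525*z/4 + C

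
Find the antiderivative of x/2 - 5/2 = x^2/4 - 5*x/2 + C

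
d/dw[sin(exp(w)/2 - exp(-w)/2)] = (exp(2*w) + 1)*exp(-w)*cos(exp(w)/2 - exp(-w)/2)/2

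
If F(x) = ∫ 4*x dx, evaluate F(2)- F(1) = 6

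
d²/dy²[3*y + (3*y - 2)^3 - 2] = 162*y - 108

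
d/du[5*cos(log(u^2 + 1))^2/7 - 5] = -10*u*sin(2*log(u^2 + 1))/(7*u^2 + 7)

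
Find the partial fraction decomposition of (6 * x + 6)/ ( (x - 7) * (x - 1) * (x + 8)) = -14/(45*(x + 8)) - 2/(9*(x - 1)) + 8/(15*(x - 7))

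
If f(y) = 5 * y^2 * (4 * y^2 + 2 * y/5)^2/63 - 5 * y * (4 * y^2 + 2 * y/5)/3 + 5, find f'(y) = 160*y^5/21 + 80*y^4/63 + 16*y^3/315 - 20*y^2 - 4*y/3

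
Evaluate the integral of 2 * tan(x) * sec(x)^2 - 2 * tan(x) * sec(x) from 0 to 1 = (-1 + sec(1))^2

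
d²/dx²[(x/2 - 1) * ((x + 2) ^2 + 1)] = 3*x + 2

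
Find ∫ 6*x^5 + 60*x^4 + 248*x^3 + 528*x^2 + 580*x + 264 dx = x^6 + 12*x^5 + 62*x^4 + 176*x^3 + 290*x^2 + 264*x + C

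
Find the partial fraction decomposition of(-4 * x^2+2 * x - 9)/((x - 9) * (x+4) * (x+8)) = -281/(68*(x + 8)) + 81/(52*(x + 4)) - 315/(221*(x - 9))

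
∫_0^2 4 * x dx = 8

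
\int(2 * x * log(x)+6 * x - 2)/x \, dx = 2*(x - 1)*(log(x) + 2) + C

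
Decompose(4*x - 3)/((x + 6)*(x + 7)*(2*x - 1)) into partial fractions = -4/(195*(2*x - 1)) - 31/(15*(x + 7)) + 27/(13*(x + 6))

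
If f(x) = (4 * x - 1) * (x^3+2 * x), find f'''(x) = 96*x - 6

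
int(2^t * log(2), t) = 2^t + C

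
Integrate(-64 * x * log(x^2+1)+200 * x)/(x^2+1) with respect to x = 4*(25 - 4*log(x^2 + 1))*log(x^2 + 1) + C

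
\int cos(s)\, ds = sin(s) + C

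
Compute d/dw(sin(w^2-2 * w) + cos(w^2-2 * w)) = -2*w*sin(w*(w - 2)) + 2*w*cos(w*(w - 2)) + 2*sin(w*(w - 2)) - 2*cos(w*(w - 2))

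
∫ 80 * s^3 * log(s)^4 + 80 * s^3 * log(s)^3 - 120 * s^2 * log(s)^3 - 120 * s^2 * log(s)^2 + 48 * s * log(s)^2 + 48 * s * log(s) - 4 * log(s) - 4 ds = 4*s*(5*s*(s*log(s) - 1)^2*log(s) + s*log(s) - 1)*log(s) + C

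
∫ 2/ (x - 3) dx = 2*log(x - 3) + C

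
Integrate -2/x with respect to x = -2*log(3*x) + C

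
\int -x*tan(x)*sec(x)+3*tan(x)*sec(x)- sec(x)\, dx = (3 - x)*sec(x) + C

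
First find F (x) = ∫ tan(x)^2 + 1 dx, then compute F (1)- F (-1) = 2*tan(1)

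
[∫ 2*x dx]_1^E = -1 + exp(2)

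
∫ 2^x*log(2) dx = 2^x + C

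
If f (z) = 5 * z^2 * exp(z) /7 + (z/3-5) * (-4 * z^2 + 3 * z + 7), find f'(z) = 5*z^2*exp(z)/7 - 4*z^2 + 10*z*exp(z)/7 + 42*z - 38/3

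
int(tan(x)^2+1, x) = tan(x) + C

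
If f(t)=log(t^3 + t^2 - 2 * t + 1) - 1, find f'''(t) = (6*t^6 + 12*t^5 + 24*t^4 - 50*t^3 - 30*t^2 + 24*t + 2)/(t^9 + 3*t^8 - 3*t^7 - 8*t^6 + 12*t^5 + 3*t^4 - 17*t^3 + 15*t^2 - 6*t + 1)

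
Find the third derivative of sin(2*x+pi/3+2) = -8*cos(2*x + pi/3 + 2)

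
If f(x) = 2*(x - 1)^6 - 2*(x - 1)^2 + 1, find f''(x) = 60*x^4 - 240*x^3 + 360*x^2 - 240*x + 56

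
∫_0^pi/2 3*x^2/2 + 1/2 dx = pi/4 + pi^3/16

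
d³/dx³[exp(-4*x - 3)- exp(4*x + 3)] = (-64*exp(8*x + 6) - 64)*exp(-4*x - 3)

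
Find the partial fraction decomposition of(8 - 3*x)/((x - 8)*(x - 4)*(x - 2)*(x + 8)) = -1/(60*(x + 8)) + 1/(60*(x - 2)) + 1/(24*(x - 4)) - 1/(24*(x - 8))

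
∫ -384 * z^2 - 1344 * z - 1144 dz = -128*z^3 - 672*z^2 - 1144*z + C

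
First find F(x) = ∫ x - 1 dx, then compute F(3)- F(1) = 2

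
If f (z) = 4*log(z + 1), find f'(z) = 4/(z + 1)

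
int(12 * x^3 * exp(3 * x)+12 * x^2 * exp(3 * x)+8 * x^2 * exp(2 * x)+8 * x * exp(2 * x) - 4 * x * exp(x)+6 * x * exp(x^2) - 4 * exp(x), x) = 4*x^3*exp(3*x) + 4*x^2*exp(2*x) - 4*x*exp(x) + 3*exp(x^2) + C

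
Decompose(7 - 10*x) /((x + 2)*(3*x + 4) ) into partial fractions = 61/(2*(3*x + 4)) - 27/(2*(x + 2))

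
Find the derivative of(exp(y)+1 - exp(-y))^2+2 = (2*exp(4*y) + 2*exp(3*y) + 2*exp(y) - 2)*exp(-2*y)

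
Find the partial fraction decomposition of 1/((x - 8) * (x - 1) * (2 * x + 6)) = 1/(88*(x + 3)) - 1/(56*(x - 1)) + 1/(154*(x - 8))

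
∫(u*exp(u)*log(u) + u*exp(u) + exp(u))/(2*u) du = (log(u) + 1)*exp(u)/2 + C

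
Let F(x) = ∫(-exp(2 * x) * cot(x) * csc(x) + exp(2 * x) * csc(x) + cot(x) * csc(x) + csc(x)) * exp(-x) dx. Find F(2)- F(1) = (-E + exp(-1))*csc(1) + (-exp(-2) + exp(2))*csc(2)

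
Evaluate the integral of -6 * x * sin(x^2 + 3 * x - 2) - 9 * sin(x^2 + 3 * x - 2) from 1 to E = -3*cos(2) + 3*cos(-2 + exp(2) + 3*E)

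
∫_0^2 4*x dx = 8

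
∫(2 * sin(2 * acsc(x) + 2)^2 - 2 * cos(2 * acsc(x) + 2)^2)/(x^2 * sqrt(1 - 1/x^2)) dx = sin(2*acsc(x) + 2)*cos(2*acsc(x) + 2) + C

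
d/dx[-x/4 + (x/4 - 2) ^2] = x/8 - 5/4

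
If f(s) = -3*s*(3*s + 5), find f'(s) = -18*s - 15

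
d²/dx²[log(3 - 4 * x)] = -16/(16*x^2 - 24*x + 9)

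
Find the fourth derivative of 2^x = 2^x*log(2)^4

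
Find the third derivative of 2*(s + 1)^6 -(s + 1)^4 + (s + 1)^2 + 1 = 240*s^3 + 720*s^2 + 696*s + 216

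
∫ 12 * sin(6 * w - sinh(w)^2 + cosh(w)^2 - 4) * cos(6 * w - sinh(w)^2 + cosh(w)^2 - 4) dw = sin(6*w - 3)^2 + C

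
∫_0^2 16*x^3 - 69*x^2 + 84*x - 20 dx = 8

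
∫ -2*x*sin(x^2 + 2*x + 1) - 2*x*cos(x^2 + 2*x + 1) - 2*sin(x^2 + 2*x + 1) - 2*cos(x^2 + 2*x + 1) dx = -sin(x^2 + 2*x + 1) + cos(x^2 + 2*x + 1) + C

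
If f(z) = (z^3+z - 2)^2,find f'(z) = 6*z^5 + 8*z^3 - 12*z^2 + 2*z - 4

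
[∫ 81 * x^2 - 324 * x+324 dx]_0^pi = (-6 + 3*pi)^3 + 216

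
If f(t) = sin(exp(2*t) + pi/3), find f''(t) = 4*(-exp(2*t)*sin(exp(2*t) + pi/3) + cos(exp(2*t) + pi/3))*exp(2*t)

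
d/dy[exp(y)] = exp(y)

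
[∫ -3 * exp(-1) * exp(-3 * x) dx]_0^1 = -exp(-1) + exp(-4)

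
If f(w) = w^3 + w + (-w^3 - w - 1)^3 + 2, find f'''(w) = -504*w^6 - 630*w^4 - 360*w^3 - 180*w^2 - 144*w - 18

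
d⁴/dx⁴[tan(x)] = 24*tan(x)^5 + 40*tan(x)^3 + 16*tan(x)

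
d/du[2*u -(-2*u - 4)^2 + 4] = -8*u - 14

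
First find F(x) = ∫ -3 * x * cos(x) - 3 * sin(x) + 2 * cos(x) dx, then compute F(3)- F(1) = -7*sin(3) + sin(1)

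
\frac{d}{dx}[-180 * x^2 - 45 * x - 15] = -360*x - 45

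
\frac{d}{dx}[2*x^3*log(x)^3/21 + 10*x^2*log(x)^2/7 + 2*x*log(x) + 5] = 2*x^2*log(x)^3/7 + 2*x^2*log(x)^2/7 + 20*x*log(x)^2/7 + 20*x*log(x)/7 + 2*log(x) + 2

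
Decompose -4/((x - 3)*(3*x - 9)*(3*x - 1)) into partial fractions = -3/(16*(3*x - 1)) + 1/(16*(x - 3)) - 1/(6*(x - 3)^2)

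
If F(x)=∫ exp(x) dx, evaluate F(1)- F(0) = -1 + E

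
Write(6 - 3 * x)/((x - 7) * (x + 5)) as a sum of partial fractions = -7/(4*(x + 5)) - 5/(4*(x - 7))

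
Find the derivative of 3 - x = -1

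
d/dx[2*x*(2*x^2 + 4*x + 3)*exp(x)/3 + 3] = 4*x^3*exp(x)/3 + 20*x^2*exp(x)/3 + 22*x*exp(x)/3 + 2*exp(x)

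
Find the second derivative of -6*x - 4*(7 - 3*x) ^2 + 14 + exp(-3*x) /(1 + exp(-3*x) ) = (-72*exp(9*x) - 207*exp(6*x) - 225*exp(3*x) - 72)/(exp(9*x) + 3*exp(6*x) + 3*exp(3*x) + 1)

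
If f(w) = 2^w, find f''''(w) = 2^w*log(2)^4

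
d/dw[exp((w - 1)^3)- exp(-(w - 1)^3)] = (3*w^2*exp(2*w^3 - 6*w^2 + 6*w - 2) + 3*w^2 - 6*w*exp(2*w^3 - 6*w^2 + 6*w - 2) - 6*w + 3*exp(2*w^3 - 6*w^2 + 6*w - 2) + 3)*exp(-w^3 + 3*w^2 - 3*w + 1)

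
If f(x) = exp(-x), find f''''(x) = exp(-x)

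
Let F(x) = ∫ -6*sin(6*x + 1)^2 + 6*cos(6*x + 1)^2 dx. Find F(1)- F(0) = -sin(2)/2 + sin(14)/2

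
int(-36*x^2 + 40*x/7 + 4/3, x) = -12*x^3 + 20*x^2/7 + 4*x/3 + C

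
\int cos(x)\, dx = sin(x) + C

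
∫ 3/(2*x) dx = 3*log(x)/2 + C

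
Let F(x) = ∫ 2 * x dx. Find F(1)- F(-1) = 0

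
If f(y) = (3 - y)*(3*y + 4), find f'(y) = 5 - 6*y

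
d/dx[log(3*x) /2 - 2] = 1/(2*x)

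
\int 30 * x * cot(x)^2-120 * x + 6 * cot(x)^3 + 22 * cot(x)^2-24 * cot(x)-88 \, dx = -20*x - 3*(5*x + cot(x) + 3)^2 - 4*cot(x) + C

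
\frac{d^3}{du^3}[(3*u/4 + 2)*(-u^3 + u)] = -18*u - 12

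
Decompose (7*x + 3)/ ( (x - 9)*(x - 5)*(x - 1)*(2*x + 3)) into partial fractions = 4/(91*(2*x + 3)) + 1/(16*(x - 1)) - 19/(104*(x - 5)) + 11/(112*(x - 9))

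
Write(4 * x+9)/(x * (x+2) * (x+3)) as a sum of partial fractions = -1/(x + 3) - 1/(2*(x + 2)) + 3/(2*x)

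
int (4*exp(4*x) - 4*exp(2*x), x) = (exp(2*x) - 1)^2 + C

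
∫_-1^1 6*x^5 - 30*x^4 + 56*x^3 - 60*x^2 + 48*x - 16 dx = -84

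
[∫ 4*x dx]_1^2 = 6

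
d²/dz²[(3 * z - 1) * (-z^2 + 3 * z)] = 20 - 18*z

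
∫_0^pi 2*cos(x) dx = 0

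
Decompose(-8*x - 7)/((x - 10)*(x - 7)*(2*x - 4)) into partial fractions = -23/(80*(x - 2)) + 21/(10*(x - 7)) - 29/(16*(x - 10))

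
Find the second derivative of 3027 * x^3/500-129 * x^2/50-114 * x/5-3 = 9081*x/250 - 129/25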